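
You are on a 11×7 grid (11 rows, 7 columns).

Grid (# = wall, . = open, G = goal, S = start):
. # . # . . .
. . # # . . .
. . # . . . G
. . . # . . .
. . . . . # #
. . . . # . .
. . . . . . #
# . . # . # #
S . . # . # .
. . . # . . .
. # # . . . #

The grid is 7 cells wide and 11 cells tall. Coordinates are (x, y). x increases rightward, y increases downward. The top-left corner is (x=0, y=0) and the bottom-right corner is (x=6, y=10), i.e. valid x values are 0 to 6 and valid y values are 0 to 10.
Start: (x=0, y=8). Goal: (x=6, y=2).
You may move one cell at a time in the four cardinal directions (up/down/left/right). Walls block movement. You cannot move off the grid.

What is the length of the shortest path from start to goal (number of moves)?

BFS from (x=0, y=8) until reaching (x=6, y=2):
  Distance 0: (x=0, y=8)
  Distance 1: (x=1, y=8), (x=0, y=9)
  Distance 2: (x=1, y=7), (x=2, y=8), (x=1, y=9), (x=0, y=10)
  Distance 3: (x=1, y=6), (x=2, y=7), (x=2, y=9)
  Distance 4: (x=1, y=5), (x=0, y=6), (x=2, y=6)
  Distance 5: (x=1, y=4), (x=0, y=5), (x=2, y=5), (x=3, y=6)
  Distance 6: (x=1, y=3), (x=0, y=4), (x=2, y=4), (x=3, y=5), (x=4, y=6)
  Distance 7: (x=1, y=2), (x=0, y=3), (x=2, y=3), (x=3, y=4), (x=5, y=6), (x=4, y=7)
  Distance 8: (x=1, y=1), (x=0, y=2), (x=4, y=4), (x=5, y=5), (x=4, y=8)
  Distance 9: (x=0, y=1), (x=4, y=3), (x=6, y=5), (x=4, y=9)
  Distance 10: (x=0, y=0), (x=4, y=2), (x=5, y=3), (x=5, y=9), (x=4, y=10)
  Distance 11: (x=4, y=1), (x=3, y=2), (x=5, y=2), (x=6, y=3), (x=6, y=9), (x=3, y=10), (x=5, y=10)
  Distance 12: (x=4, y=0), (x=5, y=1), (x=6, y=2), (x=6, y=8)  <- goal reached here
One shortest path (12 moves): (x=0, y=8) -> (x=1, y=8) -> (x=2, y=8) -> (x=2, y=7) -> (x=2, y=6) -> (x=3, y=6) -> (x=3, y=5) -> (x=3, y=4) -> (x=4, y=4) -> (x=4, y=3) -> (x=5, y=3) -> (x=6, y=3) -> (x=6, y=2)

Answer: Shortest path length: 12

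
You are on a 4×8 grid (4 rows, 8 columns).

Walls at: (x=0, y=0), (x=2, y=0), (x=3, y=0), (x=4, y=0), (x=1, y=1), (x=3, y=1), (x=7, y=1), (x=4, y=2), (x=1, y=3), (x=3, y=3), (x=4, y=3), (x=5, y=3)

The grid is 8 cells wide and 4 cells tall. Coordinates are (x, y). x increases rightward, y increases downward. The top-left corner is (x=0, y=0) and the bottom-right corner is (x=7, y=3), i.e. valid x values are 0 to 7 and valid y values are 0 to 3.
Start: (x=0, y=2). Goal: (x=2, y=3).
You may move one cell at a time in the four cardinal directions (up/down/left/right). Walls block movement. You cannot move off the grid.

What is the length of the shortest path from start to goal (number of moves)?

BFS from (x=0, y=2) until reaching (x=2, y=3):
  Distance 0: (x=0, y=2)
  Distance 1: (x=0, y=1), (x=1, y=2), (x=0, y=3)
  Distance 2: (x=2, y=2)
  Distance 3: (x=2, y=1), (x=3, y=2), (x=2, y=3)  <- goal reached here
One shortest path (3 moves): (x=0, y=2) -> (x=1, y=2) -> (x=2, y=2) -> (x=2, y=3)

Answer: Shortest path length: 3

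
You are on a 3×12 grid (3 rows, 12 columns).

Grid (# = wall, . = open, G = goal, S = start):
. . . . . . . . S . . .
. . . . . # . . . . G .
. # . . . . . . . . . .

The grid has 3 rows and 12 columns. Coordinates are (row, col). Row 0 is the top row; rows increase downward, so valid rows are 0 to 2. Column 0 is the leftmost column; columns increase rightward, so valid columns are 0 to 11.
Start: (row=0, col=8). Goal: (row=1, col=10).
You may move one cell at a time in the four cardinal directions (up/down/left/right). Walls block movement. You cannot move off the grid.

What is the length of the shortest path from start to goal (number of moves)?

Answer: Shortest path length: 3

Derivation:
BFS from (row=0, col=8) until reaching (row=1, col=10):
  Distance 0: (row=0, col=8)
  Distance 1: (row=0, col=7), (row=0, col=9), (row=1, col=8)
  Distance 2: (row=0, col=6), (row=0, col=10), (row=1, col=7), (row=1, col=9), (row=2, col=8)
  Distance 3: (row=0, col=5), (row=0, col=11), (row=1, col=6), (row=1, col=10), (row=2, col=7), (row=2, col=9)  <- goal reached here
One shortest path (3 moves): (row=0, col=8) -> (row=0, col=9) -> (row=0, col=10) -> (row=1, col=10)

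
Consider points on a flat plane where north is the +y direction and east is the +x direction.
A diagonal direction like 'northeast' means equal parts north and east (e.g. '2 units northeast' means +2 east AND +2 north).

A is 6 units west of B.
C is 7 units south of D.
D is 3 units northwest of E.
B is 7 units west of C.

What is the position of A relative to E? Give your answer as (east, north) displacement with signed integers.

Answer: A is at (east=-16, north=-4) relative to E.

Derivation:
Place E at the origin (east=0, north=0).
  D is 3 units northwest of E: delta (east=-3, north=+3); D at (east=-3, north=3).
  C is 7 units south of D: delta (east=+0, north=-7); C at (east=-3, north=-4).
  B is 7 units west of C: delta (east=-7, north=+0); B at (east=-10, north=-4).
  A is 6 units west of B: delta (east=-6, north=+0); A at (east=-16, north=-4).
Therefore A relative to E: (east=-16, north=-4).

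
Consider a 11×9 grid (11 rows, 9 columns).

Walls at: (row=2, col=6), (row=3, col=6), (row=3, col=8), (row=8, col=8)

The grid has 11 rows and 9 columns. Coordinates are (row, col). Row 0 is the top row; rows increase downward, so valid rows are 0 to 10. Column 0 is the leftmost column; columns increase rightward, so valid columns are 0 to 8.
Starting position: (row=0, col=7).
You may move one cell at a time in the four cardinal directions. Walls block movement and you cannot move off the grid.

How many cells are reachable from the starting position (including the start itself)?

BFS flood-fill from (row=0, col=7):
  Distance 0: (row=0, col=7)
  Distance 1: (row=0, col=6), (row=0, col=8), (row=1, col=7)
  Distance 2: (row=0, col=5), (row=1, col=6), (row=1, col=8), (row=2, col=7)
  Distance 3: (row=0, col=4), (row=1, col=5), (row=2, col=8), (row=3, col=7)
  Distance 4: (row=0, col=3), (row=1, col=4), (row=2, col=5), (row=4, col=7)
  Distance 5: (row=0, col=2), (row=1, col=3), (row=2, col=4), (row=3, col=5), (row=4, col=6), (row=4, col=8), (row=5, col=7)
  Distance 6: (row=0, col=1), (row=1, col=2), (row=2, col=3), (row=3, col=4), (row=4, col=5), (row=5, col=6), (row=5, col=8), (row=6, col=7)
  Distance 7: (row=0, col=0), (row=1, col=1), (row=2, col=2), (row=3, col=3), (row=4, col=4), (row=5, col=5), (row=6, col=6), (row=6, col=8), (row=7, col=7)
  Distance 8: (row=1, col=0), (row=2, col=1), (row=3, col=2), (row=4, col=3), (row=5, col=4), (row=6, col=5), (row=7, col=6), (row=7, col=8), (row=8, col=7)
  Distance 9: (row=2, col=0), (row=3, col=1), (row=4, col=2), (row=5, col=3), (row=6, col=4), (row=7, col=5), (row=8, col=6), (row=9, col=7)
  Distance 10: (row=3, col=0), (row=4, col=1), (row=5, col=2), (row=6, col=3), (row=7, col=4), (row=8, col=5), (row=9, col=6), (row=9, col=8), (row=10, col=7)
  Distance 11: (row=4, col=0), (row=5, col=1), (row=6, col=2), (row=7, col=3), (row=8, col=4), (row=9, col=5), (row=10, col=6), (row=10, col=8)
  Distance 12: (row=5, col=0), (row=6, col=1), (row=7, col=2), (row=8, col=3), (row=9, col=4), (row=10, col=5)
  Distance 13: (row=6, col=0), (row=7, col=1), (row=8, col=2), (row=9, col=3), (row=10, col=4)
  Distance 14: (row=7, col=0), (row=8, col=1), (row=9, col=2), (row=10, col=3)
  Distance 15: (row=8, col=0), (row=9, col=1), (row=10, col=2)
  Distance 16: (row=9, col=0), (row=10, col=1)
  Distance 17: (row=10, col=0)
Total reachable: 95 (grid has 95 open cells total)

Answer: Reachable cells: 95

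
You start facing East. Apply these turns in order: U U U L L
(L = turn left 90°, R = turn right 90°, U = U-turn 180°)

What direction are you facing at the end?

Answer: Final heading: East

Derivation:
Start: East
  U (U-turn (180°)) -> West
  U (U-turn (180°)) -> East
  U (U-turn (180°)) -> West
  L (left (90° counter-clockwise)) -> South
  L (left (90° counter-clockwise)) -> East
Final: East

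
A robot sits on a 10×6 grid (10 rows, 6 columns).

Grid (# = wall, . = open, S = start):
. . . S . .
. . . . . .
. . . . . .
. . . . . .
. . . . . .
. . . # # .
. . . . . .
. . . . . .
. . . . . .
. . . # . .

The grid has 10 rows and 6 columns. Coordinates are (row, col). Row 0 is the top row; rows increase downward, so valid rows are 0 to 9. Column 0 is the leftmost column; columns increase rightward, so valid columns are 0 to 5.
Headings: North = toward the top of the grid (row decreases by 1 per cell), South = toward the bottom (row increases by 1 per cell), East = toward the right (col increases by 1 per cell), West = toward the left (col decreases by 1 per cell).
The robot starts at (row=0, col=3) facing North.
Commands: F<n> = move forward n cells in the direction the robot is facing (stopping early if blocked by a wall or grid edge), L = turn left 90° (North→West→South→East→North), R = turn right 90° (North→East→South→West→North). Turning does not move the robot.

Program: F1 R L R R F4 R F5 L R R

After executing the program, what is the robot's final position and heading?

Start: (row=0, col=3), facing North
  F1: move forward 0/1 (blocked), now at (row=0, col=3)
  R: turn right, now facing East
  L: turn left, now facing North
  R: turn right, now facing East
  R: turn right, now facing South
  F4: move forward 4, now at (row=4, col=3)
  R: turn right, now facing West
  F5: move forward 3/5 (blocked), now at (row=4, col=0)
  L: turn left, now facing South
  R: turn right, now facing West
  R: turn right, now facing North
Final: (row=4, col=0), facing North

Answer: Final position: (row=4, col=0), facing North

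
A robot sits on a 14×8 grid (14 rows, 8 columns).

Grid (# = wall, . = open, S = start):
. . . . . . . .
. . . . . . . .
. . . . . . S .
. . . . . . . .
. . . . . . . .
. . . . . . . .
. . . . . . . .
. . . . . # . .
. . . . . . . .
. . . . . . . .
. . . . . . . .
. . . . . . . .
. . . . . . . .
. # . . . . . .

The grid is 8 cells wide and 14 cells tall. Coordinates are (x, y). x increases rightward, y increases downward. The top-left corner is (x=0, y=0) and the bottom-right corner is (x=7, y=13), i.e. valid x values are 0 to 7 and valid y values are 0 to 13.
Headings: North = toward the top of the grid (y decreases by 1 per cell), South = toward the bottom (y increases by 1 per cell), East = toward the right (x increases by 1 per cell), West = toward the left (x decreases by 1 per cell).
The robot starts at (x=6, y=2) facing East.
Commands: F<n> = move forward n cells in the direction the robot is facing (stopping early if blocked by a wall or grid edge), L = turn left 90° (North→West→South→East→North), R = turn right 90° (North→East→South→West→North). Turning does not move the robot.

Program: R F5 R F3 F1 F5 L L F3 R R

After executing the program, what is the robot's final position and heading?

Start: (x=6, y=2), facing East
  R: turn right, now facing South
  F5: move forward 5, now at (x=6, y=7)
  R: turn right, now facing West
  F3: move forward 0/3 (blocked), now at (x=6, y=7)
  F1: move forward 0/1 (blocked), now at (x=6, y=7)
  F5: move forward 0/5 (blocked), now at (x=6, y=7)
  L: turn left, now facing South
  L: turn left, now facing East
  F3: move forward 1/3 (blocked), now at (x=7, y=7)
  R: turn right, now facing South
  R: turn right, now facing West
Final: (x=7, y=7), facing West

Answer: Final position: (x=7, y=7), facing West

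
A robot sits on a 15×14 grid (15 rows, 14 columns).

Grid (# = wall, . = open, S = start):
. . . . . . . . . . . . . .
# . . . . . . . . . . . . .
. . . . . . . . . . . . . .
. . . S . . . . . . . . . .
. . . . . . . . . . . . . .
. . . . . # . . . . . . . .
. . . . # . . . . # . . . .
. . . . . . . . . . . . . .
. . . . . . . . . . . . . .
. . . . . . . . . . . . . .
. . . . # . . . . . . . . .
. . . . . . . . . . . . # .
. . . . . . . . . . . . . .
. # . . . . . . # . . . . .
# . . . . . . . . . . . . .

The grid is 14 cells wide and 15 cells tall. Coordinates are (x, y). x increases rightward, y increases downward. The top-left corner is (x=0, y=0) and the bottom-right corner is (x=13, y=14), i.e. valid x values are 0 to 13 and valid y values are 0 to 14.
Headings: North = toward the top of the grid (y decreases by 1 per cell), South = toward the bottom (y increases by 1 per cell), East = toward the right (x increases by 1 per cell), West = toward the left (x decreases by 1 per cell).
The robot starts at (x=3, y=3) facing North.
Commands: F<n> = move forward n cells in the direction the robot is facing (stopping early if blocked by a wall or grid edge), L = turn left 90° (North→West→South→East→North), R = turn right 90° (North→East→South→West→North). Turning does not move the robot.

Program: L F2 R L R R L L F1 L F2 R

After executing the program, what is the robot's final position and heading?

Answer: Final position: (x=0, y=5), facing West

Derivation:
Start: (x=3, y=3), facing North
  L: turn left, now facing West
  F2: move forward 2, now at (x=1, y=3)
  R: turn right, now facing North
  L: turn left, now facing West
  R: turn right, now facing North
  R: turn right, now facing East
  L: turn left, now facing North
  L: turn left, now facing West
  F1: move forward 1, now at (x=0, y=3)
  L: turn left, now facing South
  F2: move forward 2, now at (x=0, y=5)
  R: turn right, now facing West
Final: (x=0, y=5), facing West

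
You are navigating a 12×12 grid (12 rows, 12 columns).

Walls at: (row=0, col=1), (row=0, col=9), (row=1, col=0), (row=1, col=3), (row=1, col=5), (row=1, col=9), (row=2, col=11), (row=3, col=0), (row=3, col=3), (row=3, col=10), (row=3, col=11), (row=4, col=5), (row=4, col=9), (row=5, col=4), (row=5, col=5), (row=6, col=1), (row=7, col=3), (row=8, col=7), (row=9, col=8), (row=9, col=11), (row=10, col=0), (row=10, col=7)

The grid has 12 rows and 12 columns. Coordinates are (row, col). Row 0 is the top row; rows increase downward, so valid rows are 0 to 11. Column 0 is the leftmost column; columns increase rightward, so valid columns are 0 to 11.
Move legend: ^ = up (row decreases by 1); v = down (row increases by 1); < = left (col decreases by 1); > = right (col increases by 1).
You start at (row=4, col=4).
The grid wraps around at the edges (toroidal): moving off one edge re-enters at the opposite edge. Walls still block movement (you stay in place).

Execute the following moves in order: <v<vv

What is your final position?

Start: (row=4, col=4)
  < (left): (row=4, col=4) -> (row=4, col=3)
  v (down): (row=4, col=3) -> (row=5, col=3)
  < (left): (row=5, col=3) -> (row=5, col=2)
  v (down): (row=5, col=2) -> (row=6, col=2)
  v (down): (row=6, col=2) -> (row=7, col=2)
Final: (row=7, col=2)

Answer: Final position: (row=7, col=2)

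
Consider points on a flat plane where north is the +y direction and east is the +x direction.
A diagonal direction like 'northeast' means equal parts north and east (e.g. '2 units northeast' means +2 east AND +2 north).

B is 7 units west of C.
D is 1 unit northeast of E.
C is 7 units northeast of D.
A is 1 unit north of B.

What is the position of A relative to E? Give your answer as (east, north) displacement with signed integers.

Place E at the origin (east=0, north=0).
  D is 1 unit northeast of E: delta (east=+1, north=+1); D at (east=1, north=1).
  C is 7 units northeast of D: delta (east=+7, north=+7); C at (east=8, north=8).
  B is 7 units west of C: delta (east=-7, north=+0); B at (east=1, north=8).
  A is 1 unit north of B: delta (east=+0, north=+1); A at (east=1, north=9).
Therefore A relative to E: (east=1, north=9).

Answer: A is at (east=1, north=9) relative to E.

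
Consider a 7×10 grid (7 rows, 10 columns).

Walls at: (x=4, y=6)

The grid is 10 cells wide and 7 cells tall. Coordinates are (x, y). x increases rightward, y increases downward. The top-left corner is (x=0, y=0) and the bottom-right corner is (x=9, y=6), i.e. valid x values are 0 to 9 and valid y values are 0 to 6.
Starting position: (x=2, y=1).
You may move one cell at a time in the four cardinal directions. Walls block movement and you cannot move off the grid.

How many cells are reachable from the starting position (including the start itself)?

Answer: Reachable cells: 69

Derivation:
BFS flood-fill from (x=2, y=1):
  Distance 0: (x=2, y=1)
  Distance 1: (x=2, y=0), (x=1, y=1), (x=3, y=1), (x=2, y=2)
  Distance 2: (x=1, y=0), (x=3, y=0), (x=0, y=1), (x=4, y=1), (x=1, y=2), (x=3, y=2), (x=2, y=3)
  Distance 3: (x=0, y=0), (x=4, y=0), (x=5, y=1), (x=0, y=2), (x=4, y=2), (x=1, y=3), (x=3, y=3), (x=2, y=4)
  Distance 4: (x=5, y=0), (x=6, y=1), (x=5, y=2), (x=0, y=3), (x=4, y=3), (x=1, y=4), (x=3, y=4), (x=2, y=5)
  Distance 5: (x=6, y=0), (x=7, y=1), (x=6, y=2), (x=5, y=3), (x=0, y=4), (x=4, y=4), (x=1, y=5), (x=3, y=5), (x=2, y=6)
  Distance 6: (x=7, y=0), (x=8, y=1), (x=7, y=2), (x=6, y=3), (x=5, y=4), (x=0, y=5), (x=4, y=5), (x=1, y=6), (x=3, y=6)
  Distance 7: (x=8, y=0), (x=9, y=1), (x=8, y=2), (x=7, y=3), (x=6, y=4), (x=5, y=5), (x=0, y=6)
  Distance 8: (x=9, y=0), (x=9, y=2), (x=8, y=3), (x=7, y=4), (x=6, y=5), (x=5, y=6)
  Distance 9: (x=9, y=3), (x=8, y=4), (x=7, y=5), (x=6, y=6)
  Distance 10: (x=9, y=4), (x=8, y=5), (x=7, y=6)
  Distance 11: (x=9, y=5), (x=8, y=6)
  Distance 12: (x=9, y=6)
Total reachable: 69 (grid has 69 open cells total)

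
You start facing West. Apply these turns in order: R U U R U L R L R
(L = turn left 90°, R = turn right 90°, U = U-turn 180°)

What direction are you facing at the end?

Start: West
  R (right (90° clockwise)) -> North
  U (U-turn (180°)) -> South
  U (U-turn (180°)) -> North
  R (right (90° clockwise)) -> East
  U (U-turn (180°)) -> West
  L (left (90° counter-clockwise)) -> South
  R (right (90° clockwise)) -> West
  L (left (90° counter-clockwise)) -> South
  R (right (90° clockwise)) -> West
Final: West

Answer: Final heading: West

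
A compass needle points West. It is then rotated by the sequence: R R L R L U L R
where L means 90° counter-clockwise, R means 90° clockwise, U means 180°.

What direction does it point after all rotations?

Answer: Final heading: South

Derivation:
Start: West
  R (right (90° clockwise)) -> North
  R (right (90° clockwise)) -> East
  L (left (90° counter-clockwise)) -> North
  R (right (90° clockwise)) -> East
  L (left (90° counter-clockwise)) -> North
  U (U-turn (180°)) -> South
  L (left (90° counter-clockwise)) -> East
  R (right (90° clockwise)) -> South
Final: South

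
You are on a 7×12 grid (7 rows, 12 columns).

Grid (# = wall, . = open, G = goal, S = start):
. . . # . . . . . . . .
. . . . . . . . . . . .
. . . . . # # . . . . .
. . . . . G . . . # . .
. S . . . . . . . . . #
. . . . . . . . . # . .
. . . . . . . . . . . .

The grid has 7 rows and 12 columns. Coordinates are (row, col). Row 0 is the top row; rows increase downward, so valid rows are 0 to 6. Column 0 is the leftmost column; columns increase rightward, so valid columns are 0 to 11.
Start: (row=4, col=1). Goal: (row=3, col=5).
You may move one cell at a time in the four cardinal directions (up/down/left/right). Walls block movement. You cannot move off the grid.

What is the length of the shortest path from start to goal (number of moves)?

Answer: Shortest path length: 5

Derivation:
BFS from (row=4, col=1) until reaching (row=3, col=5):
  Distance 0: (row=4, col=1)
  Distance 1: (row=3, col=1), (row=4, col=0), (row=4, col=2), (row=5, col=1)
  Distance 2: (row=2, col=1), (row=3, col=0), (row=3, col=2), (row=4, col=3), (row=5, col=0), (row=5, col=2), (row=6, col=1)
  Distance 3: (row=1, col=1), (row=2, col=0), (row=2, col=2), (row=3, col=3), (row=4, col=4), (row=5, col=3), (row=6, col=0), (row=6, col=2)
  Distance 4: (row=0, col=1), (row=1, col=0), (row=1, col=2), (row=2, col=3), (row=3, col=4), (row=4, col=5), (row=5, col=4), (row=6, col=3)
  Distance 5: (row=0, col=0), (row=0, col=2), (row=1, col=3), (row=2, col=4), (row=3, col=5), (row=4, col=6), (row=5, col=5), (row=6, col=4)  <- goal reached here
One shortest path (5 moves): (row=4, col=1) -> (row=4, col=2) -> (row=4, col=3) -> (row=4, col=4) -> (row=4, col=5) -> (row=3, col=5)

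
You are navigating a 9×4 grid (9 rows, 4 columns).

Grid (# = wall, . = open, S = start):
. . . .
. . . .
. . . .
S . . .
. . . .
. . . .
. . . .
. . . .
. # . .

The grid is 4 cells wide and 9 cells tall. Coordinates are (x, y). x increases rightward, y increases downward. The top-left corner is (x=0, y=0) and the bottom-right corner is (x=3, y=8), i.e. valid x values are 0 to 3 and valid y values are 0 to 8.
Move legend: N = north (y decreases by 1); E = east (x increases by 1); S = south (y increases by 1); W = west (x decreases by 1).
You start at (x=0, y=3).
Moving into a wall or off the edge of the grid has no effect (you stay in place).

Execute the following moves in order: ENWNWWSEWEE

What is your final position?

Start: (x=0, y=3)
  E (east): (x=0, y=3) -> (x=1, y=3)
  N (north): (x=1, y=3) -> (x=1, y=2)
  W (west): (x=1, y=2) -> (x=0, y=2)
  N (north): (x=0, y=2) -> (x=0, y=1)
  W (west): blocked, stay at (x=0, y=1)
  W (west): blocked, stay at (x=0, y=1)
  S (south): (x=0, y=1) -> (x=0, y=2)
  E (east): (x=0, y=2) -> (x=1, y=2)
  W (west): (x=1, y=2) -> (x=0, y=2)
  E (east): (x=0, y=2) -> (x=1, y=2)
  E (east): (x=1, y=2) -> (x=2, y=2)
Final: (x=2, y=2)

Answer: Final position: (x=2, y=2)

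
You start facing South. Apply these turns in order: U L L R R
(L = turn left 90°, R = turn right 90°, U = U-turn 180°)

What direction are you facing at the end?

Start: South
  U (U-turn (180°)) -> North
  L (left (90° counter-clockwise)) -> West
  L (left (90° counter-clockwise)) -> South
  R (right (90° clockwise)) -> West
  R (right (90° clockwise)) -> North
Final: North

Answer: Final heading: North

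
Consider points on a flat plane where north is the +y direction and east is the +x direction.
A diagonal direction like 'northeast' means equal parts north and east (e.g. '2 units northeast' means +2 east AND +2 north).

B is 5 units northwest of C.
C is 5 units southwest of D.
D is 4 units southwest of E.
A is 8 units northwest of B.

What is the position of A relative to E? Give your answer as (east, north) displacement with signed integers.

Answer: A is at (east=-22, north=4) relative to E.

Derivation:
Place E at the origin (east=0, north=0).
  D is 4 units southwest of E: delta (east=-4, north=-4); D at (east=-4, north=-4).
  C is 5 units southwest of D: delta (east=-5, north=-5); C at (east=-9, north=-9).
  B is 5 units northwest of C: delta (east=-5, north=+5); B at (east=-14, north=-4).
  A is 8 units northwest of B: delta (east=-8, north=+8); A at (east=-22, north=4).
Therefore A relative to E: (east=-22, north=4).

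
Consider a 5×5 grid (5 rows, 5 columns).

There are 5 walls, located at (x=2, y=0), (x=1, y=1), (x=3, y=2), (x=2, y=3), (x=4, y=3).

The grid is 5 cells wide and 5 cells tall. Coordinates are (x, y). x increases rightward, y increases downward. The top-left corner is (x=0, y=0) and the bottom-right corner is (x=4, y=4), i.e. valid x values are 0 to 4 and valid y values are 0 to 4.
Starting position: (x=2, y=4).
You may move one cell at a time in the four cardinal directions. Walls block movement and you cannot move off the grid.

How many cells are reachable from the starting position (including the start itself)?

BFS flood-fill from (x=2, y=4):
  Distance 0: (x=2, y=4)
  Distance 1: (x=1, y=4), (x=3, y=4)
  Distance 2: (x=1, y=3), (x=3, y=3), (x=0, y=4), (x=4, y=4)
  Distance 3: (x=1, y=2), (x=0, y=3)
  Distance 4: (x=0, y=2), (x=2, y=2)
  Distance 5: (x=0, y=1), (x=2, y=1)
  Distance 6: (x=0, y=0), (x=3, y=1)
  Distance 7: (x=1, y=0), (x=3, y=0), (x=4, y=1)
  Distance 8: (x=4, y=0), (x=4, y=2)
Total reachable: 20 (grid has 20 open cells total)

Answer: Reachable cells: 20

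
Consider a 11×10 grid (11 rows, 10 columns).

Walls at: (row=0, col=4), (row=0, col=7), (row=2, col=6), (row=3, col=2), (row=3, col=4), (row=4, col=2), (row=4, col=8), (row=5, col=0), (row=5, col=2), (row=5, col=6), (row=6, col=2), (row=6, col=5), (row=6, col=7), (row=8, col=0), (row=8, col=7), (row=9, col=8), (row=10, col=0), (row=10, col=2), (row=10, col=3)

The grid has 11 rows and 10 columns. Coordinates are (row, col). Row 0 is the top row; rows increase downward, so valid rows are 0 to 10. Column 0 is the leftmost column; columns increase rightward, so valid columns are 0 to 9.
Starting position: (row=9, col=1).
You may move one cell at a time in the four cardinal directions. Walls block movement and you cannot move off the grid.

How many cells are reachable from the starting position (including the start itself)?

Answer: Reachable cells: 91

Derivation:
BFS flood-fill from (row=9, col=1):
  Distance 0: (row=9, col=1)
  Distance 1: (row=8, col=1), (row=9, col=0), (row=9, col=2), (row=10, col=1)
  Distance 2: (row=7, col=1), (row=8, col=2), (row=9, col=3)
  Distance 3: (row=6, col=1), (row=7, col=0), (row=7, col=2), (row=8, col=3), (row=9, col=4)
  Distance 4: (row=5, col=1), (row=6, col=0), (row=7, col=3), (row=8, col=4), (row=9, col=5), (row=10, col=4)
  Distance 5: (row=4, col=1), (row=6, col=3), (row=7, col=4), (row=8, col=5), (row=9, col=6), (row=10, col=5)
  Distance 6: (row=3, col=1), (row=4, col=0), (row=5, col=3), (row=6, col=4), (row=7, col=5), (row=8, col=6), (row=9, col=7), (row=10, col=6)
  Distance 7: (row=2, col=1), (row=3, col=0), (row=4, col=3), (row=5, col=4), (row=7, col=6), (row=10, col=7)
  Distance 8: (row=1, col=1), (row=2, col=0), (row=2, col=2), (row=3, col=3), (row=4, col=4), (row=5, col=5), (row=6, col=6), (row=7, col=7), (row=10, col=8)
  Distance 9: (row=0, col=1), (row=1, col=0), (row=1, col=2), (row=2, col=3), (row=4, col=5), (row=7, col=8), (row=10, col=9)
  Distance 10: (row=0, col=0), (row=0, col=2), (row=1, col=3), (row=2, col=4), (row=3, col=5), (row=4, col=6), (row=6, col=8), (row=7, col=9), (row=8, col=8), (row=9, col=9)
  Distance 11: (row=0, col=3), (row=1, col=4), (row=2, col=5), (row=3, col=6), (row=4, col=7), (row=5, col=8), (row=6, col=9), (row=8, col=9)
  Distance 12: (row=1, col=5), (row=3, col=7), (row=5, col=7), (row=5, col=9)
  Distance 13: (row=0, col=5), (row=1, col=6), (row=2, col=7), (row=3, col=8), (row=4, col=9)
  Distance 14: (row=0, col=6), (row=1, col=7), (row=2, col=8), (row=3, col=9)
  Distance 15: (row=1, col=8), (row=2, col=9)
  Distance 16: (row=0, col=8), (row=1, col=9)
  Distance 17: (row=0, col=9)
Total reachable: 91 (grid has 91 open cells total)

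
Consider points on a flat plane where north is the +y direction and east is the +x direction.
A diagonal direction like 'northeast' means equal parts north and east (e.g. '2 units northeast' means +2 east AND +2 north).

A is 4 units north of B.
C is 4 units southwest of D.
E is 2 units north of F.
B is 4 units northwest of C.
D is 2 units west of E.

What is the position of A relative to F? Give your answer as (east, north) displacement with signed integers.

Answer: A is at (east=-10, north=6) relative to F.

Derivation:
Place F at the origin (east=0, north=0).
  E is 2 units north of F: delta (east=+0, north=+2); E at (east=0, north=2).
  D is 2 units west of E: delta (east=-2, north=+0); D at (east=-2, north=2).
  C is 4 units southwest of D: delta (east=-4, north=-4); C at (east=-6, north=-2).
  B is 4 units northwest of C: delta (east=-4, north=+4); B at (east=-10, north=2).
  A is 4 units north of B: delta (east=+0, north=+4); A at (east=-10, north=6).
Therefore A relative to F: (east=-10, north=6).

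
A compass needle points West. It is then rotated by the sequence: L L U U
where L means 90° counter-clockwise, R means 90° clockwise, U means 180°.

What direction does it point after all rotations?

Start: West
  L (left (90° counter-clockwise)) -> South
  L (left (90° counter-clockwise)) -> East
  U (U-turn (180°)) -> West
  U (U-turn (180°)) -> East
Final: East

Answer: Final heading: East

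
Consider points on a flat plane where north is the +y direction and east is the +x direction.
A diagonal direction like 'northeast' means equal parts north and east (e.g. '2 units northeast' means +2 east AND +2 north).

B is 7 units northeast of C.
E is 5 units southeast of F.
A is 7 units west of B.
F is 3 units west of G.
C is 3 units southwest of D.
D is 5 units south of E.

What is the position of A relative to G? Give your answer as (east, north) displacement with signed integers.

Answer: A is at (east=-1, north=-6) relative to G.

Derivation:
Place G at the origin (east=0, north=0).
  F is 3 units west of G: delta (east=-3, north=+0); F at (east=-3, north=0).
  E is 5 units southeast of F: delta (east=+5, north=-5); E at (east=2, north=-5).
  D is 5 units south of E: delta (east=+0, north=-5); D at (east=2, north=-10).
  C is 3 units southwest of D: delta (east=-3, north=-3); C at (east=-1, north=-13).
  B is 7 units northeast of C: delta (east=+7, north=+7); B at (east=6, north=-6).
  A is 7 units west of B: delta (east=-7, north=+0); A at (east=-1, north=-6).
Therefore A relative to G: (east=-1, north=-6).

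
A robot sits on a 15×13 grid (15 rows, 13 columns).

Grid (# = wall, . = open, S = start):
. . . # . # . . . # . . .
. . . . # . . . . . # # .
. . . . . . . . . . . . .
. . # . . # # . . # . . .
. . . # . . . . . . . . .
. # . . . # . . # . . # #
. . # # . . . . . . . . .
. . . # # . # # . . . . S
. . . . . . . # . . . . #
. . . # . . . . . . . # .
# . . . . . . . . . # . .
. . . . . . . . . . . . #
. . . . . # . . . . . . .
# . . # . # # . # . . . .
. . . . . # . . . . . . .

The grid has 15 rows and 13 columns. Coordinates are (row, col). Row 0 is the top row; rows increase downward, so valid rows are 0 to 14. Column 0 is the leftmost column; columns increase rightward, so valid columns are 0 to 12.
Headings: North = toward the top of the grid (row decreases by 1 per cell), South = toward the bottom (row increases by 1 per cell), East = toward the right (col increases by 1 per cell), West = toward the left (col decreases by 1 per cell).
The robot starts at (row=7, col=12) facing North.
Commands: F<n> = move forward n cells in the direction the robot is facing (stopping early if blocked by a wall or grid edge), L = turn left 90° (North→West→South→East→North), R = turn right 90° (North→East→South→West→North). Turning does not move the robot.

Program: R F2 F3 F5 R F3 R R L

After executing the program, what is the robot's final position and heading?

Answer: Final position: (row=7, col=12), facing West

Derivation:
Start: (row=7, col=12), facing North
  R: turn right, now facing East
  F2: move forward 0/2 (blocked), now at (row=7, col=12)
  F3: move forward 0/3 (blocked), now at (row=7, col=12)
  F5: move forward 0/5 (blocked), now at (row=7, col=12)
  R: turn right, now facing South
  F3: move forward 0/3 (blocked), now at (row=7, col=12)
  R: turn right, now facing West
  R: turn right, now facing North
  L: turn left, now facing West
Final: (row=7, col=12), facing West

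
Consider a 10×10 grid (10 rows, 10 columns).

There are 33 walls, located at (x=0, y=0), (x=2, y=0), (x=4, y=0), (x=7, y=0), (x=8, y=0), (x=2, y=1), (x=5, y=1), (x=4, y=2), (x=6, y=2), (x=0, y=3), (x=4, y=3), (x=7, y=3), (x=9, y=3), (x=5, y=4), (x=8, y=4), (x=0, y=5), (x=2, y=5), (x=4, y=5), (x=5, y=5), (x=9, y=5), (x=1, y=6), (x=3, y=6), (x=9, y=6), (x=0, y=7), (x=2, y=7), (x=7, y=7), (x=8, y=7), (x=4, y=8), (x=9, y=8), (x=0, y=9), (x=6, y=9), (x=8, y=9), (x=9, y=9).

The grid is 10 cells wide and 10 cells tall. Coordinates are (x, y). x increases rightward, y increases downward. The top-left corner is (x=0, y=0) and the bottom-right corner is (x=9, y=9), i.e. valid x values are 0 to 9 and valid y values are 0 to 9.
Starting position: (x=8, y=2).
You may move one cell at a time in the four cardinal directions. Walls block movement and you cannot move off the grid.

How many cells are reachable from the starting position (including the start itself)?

BFS flood-fill from (x=8, y=2):
  Distance 0: (x=8, y=2)
  Distance 1: (x=8, y=1), (x=7, y=2), (x=9, y=2), (x=8, y=3)
  Distance 2: (x=7, y=1), (x=9, y=1)
  Distance 3: (x=9, y=0), (x=6, y=1)
  Distance 4: (x=6, y=0)
  Distance 5: (x=5, y=0)
Total reachable: 11 (grid has 67 open cells total)

Answer: Reachable cells: 11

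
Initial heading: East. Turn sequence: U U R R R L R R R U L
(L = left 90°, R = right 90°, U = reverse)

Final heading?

Answer: Final heading: West

Derivation:
Start: East
  U (U-turn (180°)) -> West
  U (U-turn (180°)) -> East
  R (right (90° clockwise)) -> South
  R (right (90° clockwise)) -> West
  R (right (90° clockwise)) -> North
  L (left (90° counter-clockwise)) -> West
  R (right (90° clockwise)) -> North
  R (right (90° clockwise)) -> East
  R (right (90° clockwise)) -> South
  U (U-turn (180°)) -> North
  L (left (90° counter-clockwise)) -> West
Final: West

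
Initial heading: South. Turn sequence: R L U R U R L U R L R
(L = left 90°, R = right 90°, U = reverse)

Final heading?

Start: South
  R (right (90° clockwise)) -> West
  L (left (90° counter-clockwise)) -> South
  U (U-turn (180°)) -> North
  R (right (90° clockwise)) -> East
  U (U-turn (180°)) -> West
  R (right (90° clockwise)) -> North
  L (left (90° counter-clockwise)) -> West
  U (U-turn (180°)) -> East
  R (right (90° clockwise)) -> South
  L (left (90° counter-clockwise)) -> East
  R (right (90° clockwise)) -> South
Final: South

Answer: Final heading: South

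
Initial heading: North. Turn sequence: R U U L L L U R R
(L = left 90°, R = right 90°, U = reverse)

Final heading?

Answer: Final heading: South

Derivation:
Start: North
  R (right (90° clockwise)) -> East
  U (U-turn (180°)) -> West
  U (U-turn (180°)) -> East
  L (left (90° counter-clockwise)) -> North
  L (left (90° counter-clockwise)) -> West
  L (left (90° counter-clockwise)) -> South
  U (U-turn (180°)) -> North
  R (right (90° clockwise)) -> East
  R (right (90° clockwise)) -> South
Final: South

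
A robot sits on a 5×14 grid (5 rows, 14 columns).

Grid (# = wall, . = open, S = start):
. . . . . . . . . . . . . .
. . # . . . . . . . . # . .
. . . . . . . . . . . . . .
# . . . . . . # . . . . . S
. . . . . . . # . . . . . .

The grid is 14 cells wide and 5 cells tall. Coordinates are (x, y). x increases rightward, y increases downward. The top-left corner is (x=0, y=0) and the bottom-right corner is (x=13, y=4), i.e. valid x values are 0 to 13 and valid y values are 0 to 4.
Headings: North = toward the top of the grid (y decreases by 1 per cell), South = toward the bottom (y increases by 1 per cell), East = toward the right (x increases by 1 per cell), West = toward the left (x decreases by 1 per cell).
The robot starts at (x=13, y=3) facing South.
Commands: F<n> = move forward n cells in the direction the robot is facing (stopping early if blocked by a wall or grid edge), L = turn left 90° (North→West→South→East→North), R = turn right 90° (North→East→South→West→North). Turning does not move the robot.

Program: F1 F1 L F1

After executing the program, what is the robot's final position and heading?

Answer: Final position: (x=13, y=4), facing East

Derivation:
Start: (x=13, y=3), facing South
  F1: move forward 1, now at (x=13, y=4)
  F1: move forward 0/1 (blocked), now at (x=13, y=4)
  L: turn left, now facing East
  F1: move forward 0/1 (blocked), now at (x=13, y=4)
Final: (x=13, y=4), facing East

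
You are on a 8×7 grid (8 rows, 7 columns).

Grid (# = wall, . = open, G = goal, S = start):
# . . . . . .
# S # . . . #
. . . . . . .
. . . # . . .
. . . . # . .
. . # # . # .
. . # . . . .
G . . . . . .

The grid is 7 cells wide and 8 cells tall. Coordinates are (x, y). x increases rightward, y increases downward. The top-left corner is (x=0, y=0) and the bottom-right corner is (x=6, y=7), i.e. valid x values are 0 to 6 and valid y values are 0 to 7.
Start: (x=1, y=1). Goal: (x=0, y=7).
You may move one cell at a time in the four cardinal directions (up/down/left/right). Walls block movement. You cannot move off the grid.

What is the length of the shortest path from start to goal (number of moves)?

BFS from (x=1, y=1) until reaching (x=0, y=7):
  Distance 0: (x=1, y=1)
  Distance 1: (x=1, y=0), (x=1, y=2)
  Distance 2: (x=2, y=0), (x=0, y=2), (x=2, y=2), (x=1, y=3)
  Distance 3: (x=3, y=0), (x=3, y=2), (x=0, y=3), (x=2, y=3), (x=1, y=4)
  Distance 4: (x=4, y=0), (x=3, y=1), (x=4, y=2), (x=0, y=4), (x=2, y=4), (x=1, y=5)
  Distance 5: (x=5, y=0), (x=4, y=1), (x=5, y=2), (x=4, y=3), (x=3, y=4), (x=0, y=5), (x=1, y=6)
  Distance 6: (x=6, y=0), (x=5, y=1), (x=6, y=2), (x=5, y=3), (x=0, y=6), (x=1, y=7)
  Distance 7: (x=6, y=3), (x=5, y=4), (x=0, y=7), (x=2, y=7)  <- goal reached here
One shortest path (7 moves): (x=1, y=1) -> (x=1, y=2) -> (x=0, y=2) -> (x=0, y=3) -> (x=0, y=4) -> (x=0, y=5) -> (x=0, y=6) -> (x=0, y=7)

Answer: Shortest path length: 7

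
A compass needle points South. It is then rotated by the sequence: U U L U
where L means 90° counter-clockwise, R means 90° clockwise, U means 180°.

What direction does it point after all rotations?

Start: South
  U (U-turn (180°)) -> North
  U (U-turn (180°)) -> South
  L (left (90° counter-clockwise)) -> East
  U (U-turn (180°)) -> West
Final: West

Answer: Final heading: West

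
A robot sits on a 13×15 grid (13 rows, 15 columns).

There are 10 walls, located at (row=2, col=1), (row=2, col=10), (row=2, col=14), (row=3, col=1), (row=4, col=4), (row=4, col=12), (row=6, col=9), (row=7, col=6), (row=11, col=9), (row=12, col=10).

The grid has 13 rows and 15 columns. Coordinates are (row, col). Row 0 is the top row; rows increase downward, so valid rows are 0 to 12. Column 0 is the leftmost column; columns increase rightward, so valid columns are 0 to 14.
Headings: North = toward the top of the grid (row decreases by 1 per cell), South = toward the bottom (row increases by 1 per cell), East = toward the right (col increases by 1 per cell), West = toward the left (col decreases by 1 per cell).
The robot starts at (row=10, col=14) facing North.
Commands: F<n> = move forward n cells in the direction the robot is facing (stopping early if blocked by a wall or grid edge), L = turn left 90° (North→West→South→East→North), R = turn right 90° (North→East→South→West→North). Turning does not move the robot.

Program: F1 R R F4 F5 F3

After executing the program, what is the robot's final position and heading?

Start: (row=10, col=14), facing North
  F1: move forward 1, now at (row=9, col=14)
  R: turn right, now facing East
  R: turn right, now facing South
  F4: move forward 3/4 (blocked), now at (row=12, col=14)
  F5: move forward 0/5 (blocked), now at (row=12, col=14)
  F3: move forward 0/3 (blocked), now at (row=12, col=14)
Final: (row=12, col=14), facing South

Answer: Final position: (row=12, col=14), facing South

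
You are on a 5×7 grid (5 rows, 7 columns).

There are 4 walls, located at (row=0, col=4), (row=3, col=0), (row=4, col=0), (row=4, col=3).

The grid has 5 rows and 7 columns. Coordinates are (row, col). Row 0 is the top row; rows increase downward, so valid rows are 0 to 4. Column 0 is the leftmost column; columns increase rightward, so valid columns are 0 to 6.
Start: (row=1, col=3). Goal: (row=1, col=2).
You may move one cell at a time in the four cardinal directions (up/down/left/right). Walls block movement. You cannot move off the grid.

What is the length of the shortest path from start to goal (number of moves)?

BFS from (row=1, col=3) until reaching (row=1, col=2):
  Distance 0: (row=1, col=3)
  Distance 1: (row=0, col=3), (row=1, col=2), (row=1, col=4), (row=2, col=3)  <- goal reached here
One shortest path (1 moves): (row=1, col=3) -> (row=1, col=2)

Answer: Shortest path length: 1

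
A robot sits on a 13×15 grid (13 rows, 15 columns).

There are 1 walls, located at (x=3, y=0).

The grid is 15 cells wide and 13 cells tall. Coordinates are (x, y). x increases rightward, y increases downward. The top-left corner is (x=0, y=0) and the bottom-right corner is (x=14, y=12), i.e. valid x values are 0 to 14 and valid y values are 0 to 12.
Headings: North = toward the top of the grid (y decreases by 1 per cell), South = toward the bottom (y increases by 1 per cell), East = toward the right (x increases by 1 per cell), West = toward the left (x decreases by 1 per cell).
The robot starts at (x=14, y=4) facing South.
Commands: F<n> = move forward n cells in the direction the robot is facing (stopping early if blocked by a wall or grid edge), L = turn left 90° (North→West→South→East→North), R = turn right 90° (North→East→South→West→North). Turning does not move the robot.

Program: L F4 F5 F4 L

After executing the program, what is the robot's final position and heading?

Answer: Final position: (x=14, y=4), facing North

Derivation:
Start: (x=14, y=4), facing South
  L: turn left, now facing East
  F4: move forward 0/4 (blocked), now at (x=14, y=4)
  F5: move forward 0/5 (blocked), now at (x=14, y=4)
  F4: move forward 0/4 (blocked), now at (x=14, y=4)
  L: turn left, now facing North
Final: (x=14, y=4), facing North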